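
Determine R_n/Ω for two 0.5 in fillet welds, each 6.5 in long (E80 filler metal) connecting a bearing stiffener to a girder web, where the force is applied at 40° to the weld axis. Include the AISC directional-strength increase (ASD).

E80XX → F_EXX = 80 ksi.
t_e = 0.707 × 0.5 = 0.3535 in; A_we = 0.3535 × 13 = 4.595 in².
Directional factor: 1.0 + 0.5 sin^1.5(40°) = 1.258.
F_nw = 0.6 × 80 × 1.258 = 60.37 ksi.
R_n/Ω = (60.37 × 4.595) / 2.0 = 138.7 kips.

R_n/Ω ≈ 139 kips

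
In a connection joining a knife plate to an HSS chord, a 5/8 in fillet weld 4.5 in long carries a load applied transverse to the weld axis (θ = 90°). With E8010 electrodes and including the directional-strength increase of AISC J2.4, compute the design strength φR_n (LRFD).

φR_n ≈ 107 kip

E80XX → F_EXX = 80 ksi.
t_e = 0.707 × 0.625 = 0.4419 in; A_we = 0.4419 × 4.5 = 1.988 in².
Directional factor: 1.0 + 0.5 sin^1.5(90°) = 1.5.
F_nw = 0.6 × 80 × 1.5 = 72 ksi.
φR_n = 0.75 × 72 × 1.988 = 107.4 kip.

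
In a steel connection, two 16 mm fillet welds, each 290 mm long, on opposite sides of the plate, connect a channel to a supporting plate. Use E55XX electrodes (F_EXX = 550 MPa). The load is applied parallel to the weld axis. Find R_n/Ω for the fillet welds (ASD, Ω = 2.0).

R_n/Ω ≈ 1080 kN

Effective throat t_e = 0.707 × 16 = 11.31 mm.
Total length L = 580 mm; A_we = 11.31 × 580 = 6561 mm².
F_nw = 0.6 F_EXX = 0.6 × 550 = 330 MPa.
R_n = 330 × 6561 × 10⁻³ = 2165 kN; R_n/Ω = 2165/2.0 = 1083 kN.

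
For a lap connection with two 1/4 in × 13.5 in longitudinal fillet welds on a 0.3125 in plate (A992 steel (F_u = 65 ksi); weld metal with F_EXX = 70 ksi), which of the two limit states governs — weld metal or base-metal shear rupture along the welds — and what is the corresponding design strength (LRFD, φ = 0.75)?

t_e = 0.707 × 0.25 = 0.1767 in; L = 27 in.
Weld metal: φR_n = 0.75 × 0.6 × 70 × 0.1767 × 27 = 150.3 kip.
Base metal (shear rupture): φR_n = 0.75 × 0.6 × 65 × 0.3125 × 27 = 246.8 kip.
Governing: weld metal.

φR_n ≈ 150 kip (weld metal governs)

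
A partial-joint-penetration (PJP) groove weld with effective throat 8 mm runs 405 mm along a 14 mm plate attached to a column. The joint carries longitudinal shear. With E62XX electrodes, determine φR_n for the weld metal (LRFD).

E62XX → F_EXX = 620 MPa.
Effective throat (given) t_e = 8 mm.
A_we = 8 × 405 = 3240 mm².
F_nw = 0.6 F_EXX = 372 MPa.
φR_n = 0.75 × 372 × 3240 × 10⁻³ = 904 kN.

φR_n ≈ 904 kN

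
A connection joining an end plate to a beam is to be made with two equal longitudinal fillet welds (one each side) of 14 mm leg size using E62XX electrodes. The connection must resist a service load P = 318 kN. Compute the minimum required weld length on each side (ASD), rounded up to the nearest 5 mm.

E62XX → F_EXX = 620 MPa.
Throat t_e = 0.707 × 14 = 9.898 mm.
r_n/Ω = (0.6 × 620 × 9.898) / 2.0 = 1841 N/mm = 1.841 kN/mm.
L_req = P / (r_n/Ω) = 318 / 1.841 = 172.7 mm total.
Per side: 172.7 / 2 = 86.36 mm.
Round up → use L = 90 mm on each side.

L = 90 mm on each side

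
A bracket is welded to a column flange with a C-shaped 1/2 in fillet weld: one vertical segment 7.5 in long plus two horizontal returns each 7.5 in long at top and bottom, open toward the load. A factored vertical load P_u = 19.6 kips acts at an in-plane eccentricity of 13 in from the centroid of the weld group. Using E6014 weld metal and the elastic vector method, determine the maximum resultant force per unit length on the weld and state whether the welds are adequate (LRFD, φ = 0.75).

E60XX → F_EXX = 60 ksi.
Total weld length L_w = 22.5 in. Treat welds as unit-width lines.
Centroid: x̄ = 2×7.5×3.75 / 22.5 = 2.5 in from the vertical weld.
Polar moment about centroid: J = I_x + I_y = [7.5³/12 + 2×7.5×3.75²] + [7.5×2.5² + 2(7.5³/12 + 7.5×1.25²)] = 386.7 in³.
Direct shear f_v = P/L_w = 19.6 / 22.5 = 0.8711 kip/in (vertical).
Torsion M = P·e = 19.6 × 13 = 254.8 kip·in.
Critical point at (x, y) = (5, 3.75) from centroid. f_tx = M·y/J = 2.471 kip/in; f_ty = M·x/J = 3.294 kip/in.
Resultant f_max = √[f_tx² + (f_v + f_ty)²] = √[2.471² + (0.8711 + 3.294)²] = 4.843 kip/in.
Capacity per unit length: φr_n = 0.75 × 0.6 × 60 × (0.707 × 0.5) = 9.544 kip/in.
4.843 ≤ 9.544 → adequate.

f_max ≈ 4.84 kip/in; adequate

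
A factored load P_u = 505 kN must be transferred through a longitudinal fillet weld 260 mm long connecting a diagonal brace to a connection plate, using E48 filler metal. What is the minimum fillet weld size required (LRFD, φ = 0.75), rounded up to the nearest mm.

E48XX → F_EXX = 480 MPa.
Total weld length L = 260 mm.
Required throat t_e = P_u / (φ × 0.6 F_EXX × L) = 505 / (0.75 × 0.6 × 480 × 260 × 10⁻³) = 8.992 mm.
Required leg w = t_e / 0.707 = 12.72 mm → use 13 mm.

w = 13 mm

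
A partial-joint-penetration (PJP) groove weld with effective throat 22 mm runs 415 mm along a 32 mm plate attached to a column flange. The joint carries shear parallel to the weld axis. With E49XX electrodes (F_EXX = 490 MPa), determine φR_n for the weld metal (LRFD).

Effective throat (given) t_e = 22 mm.
A_we = 22 × 415 = 9130 mm².
F_nw = 0.6 F_EXX = 294 MPa.
φR_n = 0.75 × 294 × 9130 × 10⁻³ = 2013 kN.

φR_n ≈ 2010 kN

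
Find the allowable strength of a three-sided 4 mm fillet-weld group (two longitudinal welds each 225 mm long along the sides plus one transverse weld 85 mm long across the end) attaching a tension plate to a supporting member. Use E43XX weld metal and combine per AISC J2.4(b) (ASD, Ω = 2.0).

E43XX → F_EXX = 430 MPa.
t_e = 0.707 × 4 = 2.828 mm.
R_nwl = 0.6 × 430 × 2.828 × 450 × 10⁻³ = 328.3 kN (longitudinal, 2 welds).
R_nwt = 0.6 × 430 × 2.828 × 85 × 10⁻³ = 62.02 kN (transverse, base value).
(i) R_nwl + R_nwt = 390.3 kN; (ii) 0.85 R_nwl + 1.5 R_nwt = 372.1 kN.
R_n = max = 390.3 kN [governs: (i)]; R_n/Ω = 195.2 kN.

R_n/Ω ≈ 195 kN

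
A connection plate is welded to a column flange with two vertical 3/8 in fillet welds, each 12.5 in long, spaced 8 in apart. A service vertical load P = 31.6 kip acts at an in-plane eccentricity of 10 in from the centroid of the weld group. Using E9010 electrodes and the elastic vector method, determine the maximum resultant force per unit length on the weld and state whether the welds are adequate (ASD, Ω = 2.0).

f_max ≈ 4.06 kip/in; adequate

E90XX → F_EXX = 90 ksi.
Total weld length L_w = 25 in. Treat welds as unit-width lines.
Polar moment about centroid: J = 2[d³/12 + d(b/2)²] = 2[12.5³/12 + 12.5×4²] = 725.5 in³.
Direct shear f_v = P/L_w = 31.6 / 25 = 1.264 kip/in (vertical).
Torsion M = P·e = 31.6 × 10 = 316 kip·in.
Critical point at (x, y) = (4, 6.25) from centroid. f_tx = M·y/J = 2.722 kip/in; f_ty = M·x/J = 1.742 kip/in.
Resultant f_max = √[f_tx² + (f_v + f_ty)²] = √[2.722² + (1.264 + 1.742)²] = 4.056 kip/in.
Capacity per unit length: r_n/Ω = (1/2.0) × 0.6 × 90 × (0.707 × 0.375) = 7.158 kip/in.
4.056 ≤ 7.158 → adequate.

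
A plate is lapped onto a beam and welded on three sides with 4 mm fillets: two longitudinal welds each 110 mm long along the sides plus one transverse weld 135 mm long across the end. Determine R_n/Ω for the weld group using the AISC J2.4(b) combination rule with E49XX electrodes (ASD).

R_n/Ω ≈ 162 kN

E49XX → F_EXX = 490 MPa.
t_e = 0.707 × 4 = 2.828 mm.
R_nwl = 0.6 × 490 × 2.828 × 220 × 10⁻³ = 182.9 kN (longitudinal, 2 welds).
R_nwt = 0.6 × 490 × 2.828 × 135 × 10⁻³ = 112.2 kN (transverse, base value).
(i) R_nwl + R_nwt = 295.2 kN; (ii) 0.85 R_nwl + 1.5 R_nwt = 323.8 kN.
R_n = max = 323.8 kN [governs: (ii)]; R_n/Ω = 161.9 kN.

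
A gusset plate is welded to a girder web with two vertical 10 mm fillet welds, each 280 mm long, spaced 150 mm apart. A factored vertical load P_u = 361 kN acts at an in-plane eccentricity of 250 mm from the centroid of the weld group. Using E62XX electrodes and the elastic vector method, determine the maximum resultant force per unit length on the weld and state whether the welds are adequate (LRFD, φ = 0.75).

E62XX → F_EXX = 620 MPa.
Total weld length L_w = 560 mm. Treat welds as unit-width lines.
Polar moment about centroid: J = 2[d³/12 + d(b/2)²] = 2[280³/12 + 280×75²] = 6809000 mm³.
Direct shear f_v = P/L_w = 361×10³ / 560 = 644.6 N/mm (vertical).
Torsion M = P·e = 361×10³ × 250 = 90250000 N·mm.
Critical point at (x, y) = (75, 140) from centroid. f_tx = M·y/J = 1856 N/mm; f_ty = M·x/J = 994.1 N/mm.
Resultant f_max = √[f_tx² + (f_v + f_ty)²] = √[1856² + (644.6 + 994.1)²] = 2476 N/mm.
Capacity per unit length: φr_n = 0.75 × 0.6 × 620 × (0.707 × 10) = 1973 N/mm.
2476 > 1973 → NOT adequate.

f_max ≈ 2480 N/mm; NOT adequate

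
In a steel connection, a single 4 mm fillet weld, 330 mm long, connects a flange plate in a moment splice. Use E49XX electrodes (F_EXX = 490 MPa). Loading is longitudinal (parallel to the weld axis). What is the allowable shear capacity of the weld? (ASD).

Effective throat t_e = 0.707 × 4 = 2.828 mm.
Total length L = 330 mm; A_we = 2.828 × 330 = 933.2 mm².
F_nw = 0.6 F_EXX = 0.6 × 490 = 294 MPa.
R_n = 294 × 933.2 × 10⁻³ = 274.4 kN; R_n/Ω = 274.4/2.0 = 137.2 kN.

R_n/Ω ≈ 137 kN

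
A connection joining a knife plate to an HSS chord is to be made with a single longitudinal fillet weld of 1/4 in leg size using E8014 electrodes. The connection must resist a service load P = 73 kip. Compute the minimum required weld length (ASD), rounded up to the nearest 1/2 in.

E80XX → F_EXX = 80 ksi.
Throat t_e = 0.707 × 0.25 = 0.1767 in.
r_n/Ω = (0.6 × 80 × 0.1767) / 2.0 = 4.242 kip/in.
L_req = P / (r_n/Ω) = 73 / 4.242 = 17.21 in total.
Round up → use L = 17.5 in.

L = 17.5 in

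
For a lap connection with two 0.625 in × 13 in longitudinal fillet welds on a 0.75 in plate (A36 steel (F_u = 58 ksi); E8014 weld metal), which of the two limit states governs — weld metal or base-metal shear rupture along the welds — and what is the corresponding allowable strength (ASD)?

R_n/Ω ≈ 276 kip (weld metal governs)

E80XX → F_EXX = 80 ksi.
t_e = 0.707 × 0.625 = 0.4419 in; L = 26 in.
Weld metal: R_n/Ω = (1/2.0) × 0.6 × 80 × 0.4419 × 26 = 275.7 kip.
Base metal (shear rupture): R_n/Ω = (1/2.0) × 0.6 × 58 × 0.75 × 26 = 339.3 kip.
Governing: weld metal.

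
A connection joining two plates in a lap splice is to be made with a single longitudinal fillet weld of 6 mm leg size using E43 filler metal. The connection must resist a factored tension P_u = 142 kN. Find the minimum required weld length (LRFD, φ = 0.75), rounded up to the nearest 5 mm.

E43XX → F_EXX = 430 MPa.
Throat t_e = 0.707 × 6 = 4.242 mm.
φr_n = 0.75 × 0.6 × 430 × 4.242 × 10⁻³ = 0.8208 kN/mm.
L_req = P_u / φr_n = 142 / 0.8208 = 173 mm total.
Round up → use L = 175 mm.

L = 175 mm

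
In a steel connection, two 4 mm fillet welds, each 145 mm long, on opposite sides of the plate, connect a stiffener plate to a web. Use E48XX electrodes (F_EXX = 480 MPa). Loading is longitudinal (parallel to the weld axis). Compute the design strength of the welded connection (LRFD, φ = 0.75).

φR_n ≈ 177 kN

Effective throat t_e = 0.707 × 4 = 2.828 mm.
Total length L = 290 mm; A_we = 2.828 × 290 = 820.1 mm².
F_nw = 0.6 F_EXX = 0.6 × 480 = 288 MPa.
φR_n = 0.75 × 288 × 820.1 × 10⁻³ = 177.1 kN.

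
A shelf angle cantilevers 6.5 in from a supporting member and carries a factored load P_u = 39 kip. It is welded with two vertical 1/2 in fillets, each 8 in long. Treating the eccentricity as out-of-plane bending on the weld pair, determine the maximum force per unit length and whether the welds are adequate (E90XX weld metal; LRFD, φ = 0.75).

E90XX → F_EXX = 90 ksi.
L_w = 2 × 8 = 16 in; section modulus (unit throat) S = 2 × L²/6 = 21.33 in².
Direct shear f_v = P/L_w = 39/16 = 2.438 kip/in.
Moment M = P × e = 39 × 6.5 = 253.5 kip·in; bending f_b = M/S = 11.88 kip/in.
f_max = √(f_v² + f_b²) = √(2.438² + 11.88²) = 12.13 kip/in.
φr_n = 0.75 × 0.6 × 90 × (0.707 × 0.5) = 14.32 kip/in → adequate.

f_max ≈ 12.1 kip/in; adequate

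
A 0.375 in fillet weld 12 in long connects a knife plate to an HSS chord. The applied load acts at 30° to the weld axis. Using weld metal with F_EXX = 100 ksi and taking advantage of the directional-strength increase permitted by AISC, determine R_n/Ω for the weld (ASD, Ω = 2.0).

R_n/Ω ≈ 112 kip

t_e = 0.707 × 0.375 = 0.2651 in; A_we = 0.2651 × 12 = 3.181 in².
Directional factor: 1.0 + 0.5 sin^1.5(30°) = 1.177.
F_nw = 0.6 × 100 × 1.177 = 70.61 ksi.
R_n/Ω = (70.61 × 3.181) / 2.0 = 112.3 kip.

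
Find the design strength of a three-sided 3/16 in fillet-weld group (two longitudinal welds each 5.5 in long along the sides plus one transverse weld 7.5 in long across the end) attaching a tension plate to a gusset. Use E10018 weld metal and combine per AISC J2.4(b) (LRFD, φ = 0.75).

φR_n ≈ 123 kip

E100XX → F_EXX = 100 ksi.
t_e = 0.707 × 0.1875 = 0.1326 in.
R_nwl = 0.6 × 100 × 0.1326 × 11 = 87.49 kip (longitudinal, 2 welds).
R_nwt = 0.6 × 100 × 0.1326 × 7.5 = 59.65 kip (transverse, base value).
(i) R_nwl + R_nwt = 147.1 kip; (ii) 0.85 R_nwl + 1.5 R_nwt = 163.8 kip.
R_n = max = 163.8 kip [governs: (ii)]; φR_n = 122.9 kip.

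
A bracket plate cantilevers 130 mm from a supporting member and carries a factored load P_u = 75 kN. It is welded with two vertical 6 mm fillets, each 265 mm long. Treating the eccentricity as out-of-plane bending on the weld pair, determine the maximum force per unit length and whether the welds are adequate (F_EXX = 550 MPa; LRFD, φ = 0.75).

f_max ≈ 440 N/mm; adequate

L_w = 2 × 265 = 530 mm; section modulus (unit throat) S = 2 × L²/6 = 23410 mm².
Direct shear f_v = P/L_w = 75×10³/530 = 141.5 N/mm.
Moment M = P × e = 75×10³ × 130 = 9750000 N·mm; bending f_b = M/S = 416.5 N/mm.
f_max = √(f_v² + f_b²) = √(141.5² + 416.5²) = 439.9 N/mm.
φr_n = 0.75 × 0.6 × 550 × (0.707 × 6) = 1050 N/mm → adequate.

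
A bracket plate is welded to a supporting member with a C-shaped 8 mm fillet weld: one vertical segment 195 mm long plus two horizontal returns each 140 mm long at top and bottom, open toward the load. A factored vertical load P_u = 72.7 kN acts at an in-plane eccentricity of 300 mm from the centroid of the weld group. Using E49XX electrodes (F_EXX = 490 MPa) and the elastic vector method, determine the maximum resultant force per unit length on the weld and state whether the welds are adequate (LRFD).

f_max ≈ 820 N/mm; adequate

Total weld length L_w = 475 mm. Treat welds as unit-width lines.
Centroid: x̄ = 2×140×70 / 475 = 41.26 mm from the vertical weld.
Polar moment about centroid: J = I_x + I_y = [195³/12 + 2×140×97.5²] + [195×41.26² + 2(140³/12 + 140×28.74²)] = 4300000 mm³.
Direct shear f_v = P/L_w = 72.7×10³ / 475 = 153.1 N/mm (vertical).
Torsion M = P·e = 72.7×10³ × 300 = 21810000 N·mm.
Critical point at (x, y) = (98.74, 97.5) from centroid. f_tx = M·y/J = 494.5 N/mm; f_ty = M·x/J = 500.8 N/mm.
Resultant f_max = √[f_tx² + (f_v + f_ty)²] = √[494.5² + (153.1 + 500.8)²] = 819.8 N/mm.
Capacity per unit length: φr_n = 0.75 × 0.6 × 490 × (0.707 × 8) = 1247 N/mm.
819.8 ≤ 1247 → adequate.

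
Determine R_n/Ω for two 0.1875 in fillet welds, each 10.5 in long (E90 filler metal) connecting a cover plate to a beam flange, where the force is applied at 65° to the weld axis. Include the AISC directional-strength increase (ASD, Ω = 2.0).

R_n/Ω ≈ 108 kip

E90XX → F_EXX = 90 ksi.
t_e = 0.707 × 0.1875 = 0.1326 in; A_we = 0.1326 × 21 = 2.784 in².
Directional factor: 1.0 + 0.5 sin^1.5(65°) = 1.431.
F_nw = 0.6 × 90 × 1.431 = 77.3 ksi.
R_n/Ω = (77.3 × 2.784) / 2.0 = 107.6 kip.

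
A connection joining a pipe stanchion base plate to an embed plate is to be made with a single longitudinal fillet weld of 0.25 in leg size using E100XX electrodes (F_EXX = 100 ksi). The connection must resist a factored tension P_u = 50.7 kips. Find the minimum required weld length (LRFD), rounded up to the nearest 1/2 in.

L = 6.5 in

Throat t_e = 0.707 × 0.25 = 0.1767 in.
φr_n = 0.75 × 0.6 × 100 × 0.1767 = 7.954 kips/in.
L_req = P_u / φr_n = 50.7 / 7.954 = 6.374 in total.
Round up → use L = 6.5 in.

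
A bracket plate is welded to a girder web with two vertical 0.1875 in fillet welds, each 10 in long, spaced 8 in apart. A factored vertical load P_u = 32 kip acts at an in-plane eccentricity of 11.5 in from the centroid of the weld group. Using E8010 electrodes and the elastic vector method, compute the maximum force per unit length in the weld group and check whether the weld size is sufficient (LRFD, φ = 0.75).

f_max ≈ 5.97 kip/in; NOT adequate

E80XX → F_EXX = 80 ksi.
Total weld length L_w = 20 in. Treat welds as unit-width lines.
Polar moment about centroid: J = 2[d³/12 + d(b/2)²] = 2[10³/12 + 10×4²] = 486.7 in³.
Direct shear f_v = P/L_w = 32 / 20 = 1.6 kip/in (vertical).
Torsion M = P·e = 32 × 11.5 = 368 kip·in.
Critical point at (x, y) = (4, 5) from centroid. f_tx = M·y/J = 3.781 kip/in; f_ty = M·x/J = 3.025 kip/in.
Resultant f_max = √[f_tx² + (f_v + f_ty)²] = √[3.781² + (1.6 + 3.025)²] = 5.973 kip/in.
Capacity per unit length: φr_n = 0.75 × 0.6 × 80 × (0.707 × 0.1875) = 4.772 kip/in.
5.973 > 4.772 → NOT adequate.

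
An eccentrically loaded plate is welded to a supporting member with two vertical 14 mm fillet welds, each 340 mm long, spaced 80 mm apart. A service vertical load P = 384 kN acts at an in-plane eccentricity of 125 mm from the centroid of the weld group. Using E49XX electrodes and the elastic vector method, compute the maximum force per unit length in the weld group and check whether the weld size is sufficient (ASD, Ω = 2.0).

E49XX → F_EXX = 490 MPa.
Total weld length L_w = 680 mm. Treat welds as unit-width lines.
Polar moment about centroid: J = 2[d³/12 + d(b/2)²] = 2[340³/12 + 340×40²] = 7639000 mm³.
Direct shear f_v = P/L_w = 384×10³ / 680 = 564.7 N/mm (vertical).
Torsion M = P·e = 384×10³ × 125 = 48000000 N·mm.
Critical point at (x, y) = (40, 170) from centroid. f_tx = M·y/J = 1068 N/mm; f_ty = M·x/J = 251.4 N/mm.
Resultant f_max = √[f_tx² + (f_v + f_ty)²] = √[1068² + (564.7 + 251.4)²] = 1344 N/mm.
Capacity per unit length: r_n/Ω = (1/2.0) × 0.6 × 490 × (0.707 × 14) = 1455 N/mm.
1344 ≤ 1455 → adequate.

f_max ≈ 1340 N/mm; adequate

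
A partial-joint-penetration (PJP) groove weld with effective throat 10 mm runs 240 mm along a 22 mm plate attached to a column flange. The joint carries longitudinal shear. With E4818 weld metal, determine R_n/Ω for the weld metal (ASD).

E48XX → F_EXX = 480 MPa.
Effective throat (given) t_e = 10 mm.
A_we = 10 × 240 = 2400 mm².
F_nw = 0.6 F_EXX = 288 MPa.
R_n/Ω = (288 × 2400) / 2.0 × 10⁻³ = 345.6 kN.

R_n/Ω ≈ 346 kN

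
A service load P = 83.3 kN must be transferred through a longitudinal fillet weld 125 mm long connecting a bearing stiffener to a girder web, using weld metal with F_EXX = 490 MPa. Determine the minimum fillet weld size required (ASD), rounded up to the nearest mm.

Total weld length L = 125 mm.
Required throat t_e = P × Ω / (0.6 F_EXX × L) = 83.3 × 2.0 / (0.6 × 490 × 125 × 10⁻³) = 4.533 mm.
Required leg w = t_e / 0.707 = 6.412 mm → use 7 mm.

w = 7 mm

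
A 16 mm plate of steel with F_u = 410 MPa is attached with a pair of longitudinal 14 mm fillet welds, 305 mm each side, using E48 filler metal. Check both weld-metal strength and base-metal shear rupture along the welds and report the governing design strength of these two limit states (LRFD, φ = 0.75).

φR_n ≈ 1300 kN (weld metal governs)

E48XX → F_EXX = 480 MPa.
t_e = 0.707 × 14 = 9.898 mm; L = 610 mm.
Weld metal: φR_n = 0.75 × 0.6 × 480 × 9.898 × 610 × 10⁻³ = 1304 kN.
Base metal (shear rupture): φR_n = 0.75 × 0.6 × 410 × 16 × 610 × 10⁻³ = 1801 kN.
Governing: weld metal.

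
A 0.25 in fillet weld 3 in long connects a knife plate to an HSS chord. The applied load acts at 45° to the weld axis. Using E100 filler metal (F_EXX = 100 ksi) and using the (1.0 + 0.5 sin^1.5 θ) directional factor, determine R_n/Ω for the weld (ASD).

R_n/Ω ≈ 20.6 kip

t_e = 0.707 × 0.25 = 0.1767 in; A_we = 0.1767 × 3 = 0.5302 in².
Directional factor: 1.0 + 0.5 sin^1.5(45°) = 1.297.
F_nw = 0.6 × 100 × 1.297 = 77.84 ksi.
R_n/Ω = (77.84 × 0.5302) / 2.0 = 20.64 kip.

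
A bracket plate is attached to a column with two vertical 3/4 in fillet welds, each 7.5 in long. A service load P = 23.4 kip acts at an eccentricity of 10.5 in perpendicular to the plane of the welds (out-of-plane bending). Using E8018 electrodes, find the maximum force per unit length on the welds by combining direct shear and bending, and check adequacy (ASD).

f_max ≈ 13.2 kip/in; NOT adequate

E80XX → F_EXX = 80 ksi.
L_w = 2 × 7.5 = 15 in; section modulus (unit throat) S = 2 × L²/6 = 18.75 in².
Direct shear f_v = P/L_w = 23.4/15 = 1.56 kip/in.
Moment M = P × e = 23.4 × 10.5 = 245.7 kip·in; bending f_b = M/S = 13.1 kip/in.
f_max = √(f_v² + f_b²) = √(1.56² + 13.1²) = 13.2 kip/in.
r_n/Ω = (1/2.0) × 0.6 × 80 × (0.707 × 0.75) = 12.73 kip/in → NOT adequate.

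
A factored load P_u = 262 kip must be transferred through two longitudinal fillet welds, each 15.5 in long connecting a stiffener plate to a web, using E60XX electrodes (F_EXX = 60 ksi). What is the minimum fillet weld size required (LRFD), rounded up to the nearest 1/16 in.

Total weld length L = 31 in.
Required throat t_e = P_u / (φ × 0.6 F_EXX × L) = 262 / (0.75 × 0.6 × 60 × 31) = 0.313 in.
Required leg w = t_e / 0.707 = 0.4427 in → use 1/2 in.

w = 1/2 in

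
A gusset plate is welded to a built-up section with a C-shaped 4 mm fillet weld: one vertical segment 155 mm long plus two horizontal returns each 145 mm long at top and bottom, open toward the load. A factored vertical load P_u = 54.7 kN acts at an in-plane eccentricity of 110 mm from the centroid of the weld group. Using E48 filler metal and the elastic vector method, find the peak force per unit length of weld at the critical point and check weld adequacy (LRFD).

E48XX → F_EXX = 480 MPa.
Total weld length L_w = 445 mm. Treat welds as unit-width lines.
Centroid: x̄ = 2×145×72.5 / 445 = 47.25 mm from the vertical weld.
Polar moment about centroid: J = I_x + I_y = [155³/12 + 2×145×77.5²] + [155×47.25² + 2(145³/12 + 145×25.25²)] = 3091000 mm³.
Direct shear f_v = P/L_w = 54.7×10³ / 445 = 122.9 N/mm (vertical).
Torsion M = P·e = 54.7×10³ × 110 = 6017000 N·mm.
Critical point at (x, y) = (97.75, 77.5) from centroid. f_tx = M·y/J = 150.9 N/mm; f_ty = M·x/J = 190.3 N/mm.
Resultant f_max = √[f_tx² + (f_v + f_ty)²] = √[150.9² + (122.9 + 190.3)²] = 347.6 N/mm.
Capacity per unit length: φr_n = 0.75 × 0.6 × 480 × (0.707 × 4) = 610.8 N/mm.
347.6 ≤ 610.8 → adequate.

f_max ≈ 348 N/mm; adequate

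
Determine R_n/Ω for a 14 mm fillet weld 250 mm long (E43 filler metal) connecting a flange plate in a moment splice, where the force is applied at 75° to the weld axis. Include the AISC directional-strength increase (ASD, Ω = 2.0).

R_n/Ω ≈ 471 kN

E43XX → F_EXX = 430 MPa.
t_e = 0.707 × 14 = 9.898 mm; A_we = 9.898 × 250 = 2474 mm².
Directional factor: 1.0 + 0.5 sin^1.5(75°) = 1.475.
F_nw = 0.6 × 430 × 1.475 = 380.5 MPa.
R_n/Ω = (380.5 × 2474) / 2.0 × 10⁻³ = 470.7 kN.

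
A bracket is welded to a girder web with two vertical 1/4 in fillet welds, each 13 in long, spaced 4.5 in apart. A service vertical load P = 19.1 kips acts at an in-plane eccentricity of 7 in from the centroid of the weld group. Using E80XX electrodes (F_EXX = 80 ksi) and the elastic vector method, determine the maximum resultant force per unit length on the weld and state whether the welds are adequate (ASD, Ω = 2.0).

Total weld length L_w = 26 in. Treat welds as unit-width lines.
Polar moment about centroid: J = 2[d³/12 + d(b/2)²] = 2[13³/12 + 13×2.25²] = 497.8 in³.
Direct shear f_v = P/L_w = 19.1 / 26 = 0.7346 kip/in (vertical).
Torsion M = P·e = 19.1 × 7 = 133.7 kip·in.
Critical point at (x, y) = (2.25, 6.5) from centroid. f_tx = M·y/J = 1.746 kip/in; f_ty = M·x/J = 0.6043 kip/in.
Resultant f_max = √[f_tx² + (f_v + f_ty)²] = √[1.746² + (0.7346 + 0.6043)²] = 2.2 kip/in.
Capacity per unit length: r_n/Ω = (1/2.0) × 0.6 × 80 × (0.707 × 0.25) = 4.242 kip/in.
2.2 ≤ 4.242 → adequate.

f_max ≈ 2.2 kip/in; adequate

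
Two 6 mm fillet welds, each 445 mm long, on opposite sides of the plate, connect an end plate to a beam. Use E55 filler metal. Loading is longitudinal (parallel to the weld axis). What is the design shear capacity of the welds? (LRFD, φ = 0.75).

φR_n ≈ 934 kN

E55XX → F_EXX = 550 MPa.
Effective throat t_e = 0.707 × 6 = 4.242 mm.
Total length L = 890 mm; A_we = 4.242 × 890 = 3775 mm².
F_nw = 0.6 F_EXX = 0.6 × 550 = 330 MPa.
φR_n = 0.75 × 330 × 3775 × 10⁻³ = 934.4 kN.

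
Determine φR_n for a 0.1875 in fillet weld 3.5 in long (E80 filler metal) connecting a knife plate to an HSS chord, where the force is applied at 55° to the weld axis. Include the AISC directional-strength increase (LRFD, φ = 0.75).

E80XX → F_EXX = 80 ksi.
t_e = 0.707 × 0.1875 = 0.1326 in; A_we = 0.1326 × 3.5 = 0.464 in².
Directional factor: 1.0 + 0.5 sin^1.5(55°) = 1.371.
F_nw = 0.6 × 80 × 1.371 = 65.79 ksi.
φR_n = 0.75 × 65.79 × 0.464 = 22.89 kip.

φR_n ≈ 22.9 kip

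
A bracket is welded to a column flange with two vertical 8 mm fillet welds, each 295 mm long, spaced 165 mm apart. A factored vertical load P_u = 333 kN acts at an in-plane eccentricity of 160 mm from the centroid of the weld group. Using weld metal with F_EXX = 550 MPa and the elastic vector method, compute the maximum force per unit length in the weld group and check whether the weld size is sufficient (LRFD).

Total weld length L_w = 590 mm. Treat welds as unit-width lines.
Polar moment about centroid: J = 2[d³/12 + d(b/2)²] = 2[295³/12 + 295×82.5²] = 8294000 mm³.
Direct shear f_v = P/L_w = 333×10³ / 590 = 564.4 N/mm (vertical).
Torsion M = P·e = 333×10³ × 160 = 53280000 N·mm.
Critical point at (x, y) = (82.5, 147.5) from centroid. f_tx = M·y/J = 947.5 N/mm; f_ty = M·x/J = 529.9 N/mm.
Resultant f_max = √[f_tx² + (f_v + f_ty)²] = √[947.5² + (564.4 + 529.9)²] = 1448 N/mm.
Capacity per unit length: φr_n = 0.75 × 0.6 × 550 × (0.707 × 8) = 1400 N/mm.
1448 > 1400 → NOT adequate.

f_max ≈ 1450 N/mm; NOT adequate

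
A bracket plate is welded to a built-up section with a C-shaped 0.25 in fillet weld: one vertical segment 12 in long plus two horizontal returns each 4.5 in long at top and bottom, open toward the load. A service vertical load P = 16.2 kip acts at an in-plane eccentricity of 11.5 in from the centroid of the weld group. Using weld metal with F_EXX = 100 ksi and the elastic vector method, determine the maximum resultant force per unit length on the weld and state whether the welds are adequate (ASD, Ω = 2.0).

Total weld length L_w = 21 in. Treat welds as unit-width lines.
Centroid: x̄ = 2×4.5×2.25 / 21 = 0.9643 in from the vertical weld.
Polar moment about centroid: J = I_x + I_y = [12³/12 + 2×4.5×6²] + [12×0.9643² + 2(4.5³/12 + 4.5×1.286²)] = 509.2 in³.
Direct shear f_v = P/L_w = 16.2 / 21 = 0.7714 kip/in (vertical).
Torsion M = P·e = 16.2 × 11.5 = 186.3 kip·in.
Critical point at (x, y) = (3.536, 6) from centroid. f_tx = M·y/J = 2.195 kip/in; f_ty = M·x/J = 1.294 kip/in.
Resultant f_max = √[f_tx² + (f_v + f_ty)²] = √[2.195² + (0.7714 + 1.294)²] = 3.014 kip/in.
Capacity per unit length: r_n/Ω = (1/2.0) × 0.6 × 100 × (0.707 × 0.25) = 5.302 kip/in.
3.014 ≤ 5.302 → adequate.

f_max ≈ 3.01 kip/in; adequate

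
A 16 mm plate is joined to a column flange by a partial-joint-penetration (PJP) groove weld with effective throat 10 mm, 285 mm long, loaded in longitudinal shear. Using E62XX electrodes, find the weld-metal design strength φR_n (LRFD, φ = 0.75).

E62XX → F_EXX = 620 MPa.
Effective throat (given) t_e = 10 mm.
A_we = 10 × 285 = 2850 mm².
F_nw = 0.6 F_EXX = 372 MPa.
φR_n = 0.75 × 372 × 2850 × 10⁻³ = 795.2 kN.

φR_n ≈ 795 kN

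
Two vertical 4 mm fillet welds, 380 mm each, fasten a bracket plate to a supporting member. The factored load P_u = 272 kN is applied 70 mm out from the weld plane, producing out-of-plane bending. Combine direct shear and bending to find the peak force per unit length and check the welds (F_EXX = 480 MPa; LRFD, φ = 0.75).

f_max ≈ 533 N/mm; adequate

L_w = 2 × 380 = 760 mm; section modulus (unit throat) S = 2 × L²/6 = 48130 mm².
Direct shear f_v = P/L_w = 272×10³/760 = 357.9 N/mm.
Moment M = P × e = 272×10³ × 70 = 19040000 N·mm; bending f_b = M/S = 395.6 N/mm.
f_max = √(f_v² + f_b²) = √(357.9² + 395.6²) = 533.4 N/mm.
φr_n = 0.75 × 0.6 × 480 × (0.707 × 4) = 610.8 N/mm → adequate.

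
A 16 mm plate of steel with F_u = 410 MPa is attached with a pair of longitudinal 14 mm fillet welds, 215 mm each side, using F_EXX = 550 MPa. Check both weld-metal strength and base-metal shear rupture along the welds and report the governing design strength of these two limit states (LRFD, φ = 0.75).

φR_n ≈ 1050 kN (weld metal governs)

t_e = 0.707 × 14 = 9.898 mm; L = 430 mm.
Weld metal: φR_n = 0.75 × 0.6 × 550 × 9.898 × 430 × 10⁻³ = 1053 kN.
Base metal (shear rupture): φR_n = 0.75 × 0.6 × 410 × 16 × 430 × 10⁻³ = 1269 kN.
Governing: weld metal.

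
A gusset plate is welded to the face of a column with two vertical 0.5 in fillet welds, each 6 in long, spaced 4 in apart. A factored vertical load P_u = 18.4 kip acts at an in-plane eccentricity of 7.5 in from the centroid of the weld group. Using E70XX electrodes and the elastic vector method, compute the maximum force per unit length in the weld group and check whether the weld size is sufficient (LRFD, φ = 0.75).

E70XX → F_EXX = 70 ksi.
Total weld length L_w = 12 in. Treat welds as unit-width lines.
Polar moment about centroid: J = 2[d³/12 + d(b/2)²] = 2[6³/12 + 6×2²] = 84 in³.
Direct shear f_v = P/L_w = 18.4 / 12 = 1.533 kip/in (vertical).
Torsion M = P·e = 18.4 × 7.5 = 138 kip·in.
Critical point at (x, y) = (2, 3) from centroid. f_tx = M·y/J = 4.929 kip/in; f_ty = M·x/J = 3.286 kip/in.
Resultant f_max = √[f_tx² + (f_v + f_ty)²] = √[4.929² + (1.533 + 3.286)²] = 6.893 kip/in.
Capacity per unit length: φr_n = 0.75 × 0.6 × 70 × (0.707 × 0.5) = 11.14 kip/in.
6.893 ≤ 11.14 → adequate.

f_max ≈ 6.89 kip/in; adequate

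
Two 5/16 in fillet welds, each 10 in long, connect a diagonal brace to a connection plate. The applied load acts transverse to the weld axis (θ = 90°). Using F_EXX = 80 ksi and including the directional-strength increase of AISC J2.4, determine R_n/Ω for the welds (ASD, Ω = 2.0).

R_n/Ω ≈ 159 kips

t_e = 0.707 × 0.3125 = 0.2209 in; A_we = 0.2209 × 20 = 4.419 in².
Directional factor: 1.0 + 0.5 sin^1.5(90°) = 1.5.
F_nw = 0.6 × 80 × 1.5 = 72 ksi.
R_n/Ω = (72 × 4.419) / 2.0 = 159.1 kips.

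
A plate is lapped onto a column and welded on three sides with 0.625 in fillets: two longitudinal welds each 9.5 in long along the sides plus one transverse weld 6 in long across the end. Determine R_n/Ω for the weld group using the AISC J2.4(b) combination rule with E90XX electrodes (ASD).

R_n/Ω ≈ 300 kips

E90XX → F_EXX = 90 ksi.
t_e = 0.707 × 0.625 = 0.4419 in.
R_nwl = 0.6 × 90 × 0.4419 × 19 = 453.4 kips (longitudinal, 2 welds).
R_nwt = 0.6 × 90 × 0.4419 × 6 = 143.2 kips (transverse, base value).
(i) R_nwl + R_nwt = 596.5 kips; (ii) 0.85 R_nwl + 1.5 R_nwt = 600.1 kips.
R_n = max = 600.1 kips [governs: (ii)]; R_n/Ω = 300.1 kips.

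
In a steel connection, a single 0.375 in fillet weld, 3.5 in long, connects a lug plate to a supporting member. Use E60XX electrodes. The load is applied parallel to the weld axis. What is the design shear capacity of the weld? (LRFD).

φR_n ≈ 25.1 kip

E60XX → F_EXX = 60 ksi.
Effective throat t_e = 0.707 × 0.375 = 0.2651 in.
Total length L = 3.5 in; A_we = 0.2651 × 3.5 = 0.9279 in².
F_nw = 0.6 F_EXX = 0.6 × 60 = 36 ksi.
φR_n = 0.75 × 36 × 0.9279 = 25.05 kip.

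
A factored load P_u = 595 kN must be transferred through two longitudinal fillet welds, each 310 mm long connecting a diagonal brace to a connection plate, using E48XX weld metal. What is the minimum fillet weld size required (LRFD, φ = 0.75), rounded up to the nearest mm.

w = 7 mm

E48XX → F_EXX = 480 MPa.
Total weld length L = 620 mm.
Required throat t_e = P_u / (φ × 0.6 F_EXX × L) = 595 / (0.75 × 0.6 × 480 × 620 × 10⁻³) = 4.443 mm.
Required leg w = t_e / 0.707 = 6.284 mm → use 7 mm.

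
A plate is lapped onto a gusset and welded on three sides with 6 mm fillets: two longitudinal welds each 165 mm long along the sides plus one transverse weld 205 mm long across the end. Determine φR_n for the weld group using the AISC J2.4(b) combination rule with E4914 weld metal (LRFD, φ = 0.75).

E49XX → F_EXX = 490 MPa.
t_e = 0.707 × 6 = 4.242 mm.
R_nwl = 0.6 × 490 × 4.242 × 330 × 10⁻³ = 411.6 kN (longitudinal, 2 welds).
R_nwt = 0.6 × 490 × 4.242 × 205 × 10⁻³ = 255.7 kN (transverse, base value).
(i) R_nwl + R_nwt = 667.2 kN; (ii) 0.85 R_nwl + 1.5 R_nwt = 733.3 kN.
R_n = max = 733.3 kN [governs: (ii)]; φR_n = 550 kN.

φR_n ≈ 550 kN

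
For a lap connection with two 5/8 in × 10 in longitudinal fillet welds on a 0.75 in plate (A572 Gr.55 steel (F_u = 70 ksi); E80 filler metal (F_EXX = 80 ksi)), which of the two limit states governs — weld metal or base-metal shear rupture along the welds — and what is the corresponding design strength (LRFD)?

t_e = 0.707 × 0.625 = 0.4419 in; L = 20 in.
Weld metal: φR_n = 0.75 × 0.6 × 80 × 0.4419 × 20 = 318.1 kip.
Base metal (shear rupture): φR_n = 0.75 × 0.6 × 70 × 0.75 × 20 = 472.5 kip.
Governing: weld metal.

φR_n ≈ 318 kip (weld metal governs)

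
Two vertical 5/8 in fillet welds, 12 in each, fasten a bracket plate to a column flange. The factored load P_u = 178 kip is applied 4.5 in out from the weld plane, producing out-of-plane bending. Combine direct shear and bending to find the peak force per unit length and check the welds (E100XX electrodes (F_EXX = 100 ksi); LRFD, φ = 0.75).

L_w = 2 × 12 = 24 in; section modulus (unit throat) S = 2 × L²/6 = 48 in².
Direct shear f_v = P/L_w = 178/24 = 7.417 kip/in.
Moment M = P × e = 178 × 4.5 = 801 kip·in; bending f_b = M/S = 16.69 kip/in.
f_max = √(f_v² + f_b²) = √(7.417² + 16.69²) = 18.26 kip/in.
φr_n = 0.75 × 0.6 × 100 × (0.707 × 0.625) = 19.88 kip/in → adequate.

f_max ≈ 18.3 kip/in; adequate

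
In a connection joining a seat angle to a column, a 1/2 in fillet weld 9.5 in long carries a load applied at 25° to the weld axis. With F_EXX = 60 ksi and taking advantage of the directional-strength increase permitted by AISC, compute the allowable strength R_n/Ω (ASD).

t_e = 0.707 × 0.5 = 0.3535 in; A_we = 0.3535 × 9.5 = 3.358 in².
Directional factor: 1.0 + 0.5 sin^1.5(25°) = 1.137.
F_nw = 0.6 × 60 × 1.137 = 40.95 ksi.
R_n/Ω = (40.95 × 3.358) / 2.0 = 68.75 kips.

R_n/Ω ≈ 68.8 kips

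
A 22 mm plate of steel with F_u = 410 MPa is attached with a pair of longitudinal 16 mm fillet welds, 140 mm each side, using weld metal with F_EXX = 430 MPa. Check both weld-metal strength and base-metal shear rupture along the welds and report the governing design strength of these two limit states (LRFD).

φR_n ≈ 613 kN (weld metal governs)

t_e = 0.707 × 16 = 11.31 mm; L = 280 mm.
Weld metal: φR_n = 0.75 × 0.6 × 430 × 11.31 × 280 × 10⁻³ = 612.9 kN.
Base metal (shear rupture): φR_n = 0.75 × 0.6 × 410 × 22 × 280 × 10⁻³ = 1137 kN.
Governing: weld metal.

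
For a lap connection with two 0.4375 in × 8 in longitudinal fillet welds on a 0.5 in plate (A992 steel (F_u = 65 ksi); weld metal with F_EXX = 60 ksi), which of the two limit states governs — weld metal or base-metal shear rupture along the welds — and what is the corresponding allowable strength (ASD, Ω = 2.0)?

R_n/Ω ≈ 89.1 kips (weld metal governs)

t_e = 0.707 × 0.4375 = 0.3093 in; L = 16 in.
Weld metal: R_n/Ω = (1/2.0) × 0.6 × 60 × 0.3093 × 16 = 89.08 kips.
Base metal (shear rupture): R_n/Ω = (1/2.0) × 0.6 × 65 × 0.5 × 16 = 156 kips.
Governing: weld metal.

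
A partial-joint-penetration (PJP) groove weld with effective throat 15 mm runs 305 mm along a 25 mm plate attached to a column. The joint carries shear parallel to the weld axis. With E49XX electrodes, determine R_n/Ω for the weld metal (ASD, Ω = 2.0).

E49XX → F_EXX = 490 MPa.
Effective throat (given) t_e = 15 mm.
A_we = 15 × 305 = 4575 mm².
F_nw = 0.6 F_EXX = 294 MPa.
R_n/Ω = (294 × 4575) / 2.0 × 10⁻³ = 672.5 kN.

R_n/Ω ≈ 673 kN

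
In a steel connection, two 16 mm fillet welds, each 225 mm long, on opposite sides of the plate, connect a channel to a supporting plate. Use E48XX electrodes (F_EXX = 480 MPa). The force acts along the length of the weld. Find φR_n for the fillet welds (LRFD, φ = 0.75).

φR_n ≈ 1100 kN

Effective throat t_e = 0.707 × 16 = 11.31 mm.
Total length L = 450 mm; A_we = 11.31 × 450 = 5090 mm².
F_nw = 0.6 F_EXX = 0.6 × 480 = 288 MPa.
φR_n = 0.75 × 288 × 5090 × 10⁻³ = 1100 kN.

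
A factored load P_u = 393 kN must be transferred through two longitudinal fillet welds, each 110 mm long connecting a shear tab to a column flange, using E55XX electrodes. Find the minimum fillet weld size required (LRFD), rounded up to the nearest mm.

w = 11 mm

E55XX → F_EXX = 550 MPa.
Total weld length L = 220 mm.
Required throat t_e = P_u / (φ × 0.6 F_EXX × L) = 393 / (0.75 × 0.6 × 550 × 220 × 10⁻³) = 7.218 mm.
Required leg w = t_e / 0.707 = 10.21 mm → use 11 mm.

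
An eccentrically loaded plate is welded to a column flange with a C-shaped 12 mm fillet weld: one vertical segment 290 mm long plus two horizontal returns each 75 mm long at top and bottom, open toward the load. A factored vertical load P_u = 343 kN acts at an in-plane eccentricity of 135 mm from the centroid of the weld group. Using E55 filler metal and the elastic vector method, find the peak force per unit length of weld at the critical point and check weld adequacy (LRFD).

f_max ≈ 1810 N/mm; adequate

E55XX → F_EXX = 550 MPa.
Total weld length L_w = 440 mm. Treat welds as unit-width lines.
Centroid: x̄ = 2×75×37.5 / 440 = 12.78 mm from the vertical weld.
Polar moment about centroid: J = I_x + I_y = [290³/12 + 2×75×145²] + [290×12.78² + 2(75³/12 + 75×24.72²)] = 5396000 mm³.
Direct shear f_v = P/L_w = 343×10³ / 440 = 779.5 N/mm (vertical).
Torsion M = P·e = 343×10³ × 135 = 46305000 N·mm.
Critical point at (x, y) = (62.22, 145) from centroid. f_tx = M·y/J = 1244 N/mm; f_ty = M·x/J = 533.9 N/mm.
Resultant f_max = √[f_tx² + (f_v + f_ty)²] = √[1244² + (779.5 + 533.9)²] = 1809 N/mm.
Capacity per unit length: φr_n = 0.75 × 0.6 × 550 × (0.707 × 12) = 2100 N/mm.
1809 ≤ 2100 → adequate.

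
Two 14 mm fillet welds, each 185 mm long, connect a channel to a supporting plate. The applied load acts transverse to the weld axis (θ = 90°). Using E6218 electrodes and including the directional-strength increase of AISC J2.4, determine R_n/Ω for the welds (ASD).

E62XX → F_EXX = 620 MPa.
t_e = 0.707 × 14 = 9.898 mm; A_we = 9.898 × 370 = 3662 mm².
Directional factor: 1.0 + 0.5 sin^1.5(90°) = 1.5.
F_nw = 0.6 × 620 × 1.5 = 558 MPa.
R_n/Ω = (558 × 3662) / 2.0 × 10⁻³ = 1022 kN.

R_n/Ω ≈ 1020 kN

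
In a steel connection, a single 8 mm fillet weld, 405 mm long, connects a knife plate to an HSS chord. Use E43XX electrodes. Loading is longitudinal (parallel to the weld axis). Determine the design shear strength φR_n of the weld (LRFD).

φR_n ≈ 443 kN

E43XX → F_EXX = 430 MPa.
Effective throat t_e = 0.707 × 8 = 5.656 mm.
Total length L = 405 mm; A_we = 5.656 × 405 = 2291 mm².
F_nw = 0.6 F_EXX = 0.6 × 430 = 258 MPa.
φR_n = 0.75 × 258 × 2291 × 10⁻³ = 443.2 kN.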